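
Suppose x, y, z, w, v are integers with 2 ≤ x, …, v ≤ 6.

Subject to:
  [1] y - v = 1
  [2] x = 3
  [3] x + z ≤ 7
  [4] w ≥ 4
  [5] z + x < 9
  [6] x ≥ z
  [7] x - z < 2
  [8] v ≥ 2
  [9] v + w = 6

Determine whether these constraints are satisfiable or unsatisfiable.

Satisfiable

One satisfying assignment is x = 3, y = 3, z = 3, w = 4, v = 2.
For the less obvious constraints — constraint 1: y - v = 1; constraint 3: x + z = 6 — and the others hold by inspection.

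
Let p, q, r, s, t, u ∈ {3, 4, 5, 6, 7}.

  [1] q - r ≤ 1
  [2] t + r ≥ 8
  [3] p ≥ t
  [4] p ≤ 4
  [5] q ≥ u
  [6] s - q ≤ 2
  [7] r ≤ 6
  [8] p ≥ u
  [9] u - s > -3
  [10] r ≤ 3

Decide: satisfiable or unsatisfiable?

From constraints 3 and 4: t ≤ p ≤ 4. From constraint 10: r ≤ 3. Hence t + r ≤ 7. But constraint 2 requires t + r ≥ 8, and 8 > 7. Contradiction.

Unsatisfiable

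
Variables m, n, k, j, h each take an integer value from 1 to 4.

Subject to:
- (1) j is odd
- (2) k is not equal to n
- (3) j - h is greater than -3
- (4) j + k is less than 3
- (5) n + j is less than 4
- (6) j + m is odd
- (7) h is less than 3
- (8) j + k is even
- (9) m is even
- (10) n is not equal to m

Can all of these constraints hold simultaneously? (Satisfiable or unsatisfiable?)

Satisfiable

Try m = 4, n = 2, k = 1, j = 1, h = 1.
Check constraint 3: j - h = 0; constraint 4: j + k = 2. The remaining constraints are straightforward to verify.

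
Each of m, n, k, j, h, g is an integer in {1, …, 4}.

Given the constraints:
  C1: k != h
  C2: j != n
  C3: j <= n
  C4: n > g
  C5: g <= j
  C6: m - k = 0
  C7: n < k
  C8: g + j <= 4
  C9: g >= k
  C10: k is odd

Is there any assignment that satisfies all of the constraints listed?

Unsatisfiable

Constraints 3, 5, 7, and 9 give j ≤ n, n < k, k ≤ g, g ≤ j. Chaining: j ≤ n < k ≤ g ≤ j, which forces j < j — impossible.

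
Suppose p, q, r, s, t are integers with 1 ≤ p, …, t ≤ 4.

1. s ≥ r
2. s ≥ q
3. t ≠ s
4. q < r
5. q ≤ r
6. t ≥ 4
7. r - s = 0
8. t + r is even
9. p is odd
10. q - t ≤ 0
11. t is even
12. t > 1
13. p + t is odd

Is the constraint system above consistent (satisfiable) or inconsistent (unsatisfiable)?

The assignment p = 1, q = 1, r = 2, s = 2, t = 4 works:
  constraint 7 holds since r - s = 0.
  constraint 8 holds since t + r = 6 is even.
  constraint 10 holds since q - t = -3.
The rest check out directly.

Satisfiable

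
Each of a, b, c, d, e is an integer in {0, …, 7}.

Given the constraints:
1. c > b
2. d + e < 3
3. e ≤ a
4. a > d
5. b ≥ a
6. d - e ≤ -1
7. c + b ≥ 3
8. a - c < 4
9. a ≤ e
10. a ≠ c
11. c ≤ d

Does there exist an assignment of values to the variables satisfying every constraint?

Unsatisfiable

Constraints 1, 3, 5, 6, and 11 give d < e, e ≤ a, a ≤ b, b < c, c ≤ d. Chaining: d < e ≤ a ≤ b < c ≤ d, which forces d < d — impossible.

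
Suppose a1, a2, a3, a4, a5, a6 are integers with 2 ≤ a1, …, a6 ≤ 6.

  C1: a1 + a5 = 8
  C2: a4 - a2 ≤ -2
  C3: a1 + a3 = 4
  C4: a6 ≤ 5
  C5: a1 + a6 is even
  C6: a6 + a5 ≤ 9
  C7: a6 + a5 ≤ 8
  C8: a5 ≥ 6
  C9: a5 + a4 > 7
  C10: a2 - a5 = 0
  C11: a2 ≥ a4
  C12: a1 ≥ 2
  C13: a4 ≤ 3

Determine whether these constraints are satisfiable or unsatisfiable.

The assignment a1 = 2, a2 = 6, a3 = 2, a4 = 3, a5 = 6, a6 = 2 works:
  constraint 1 holds since a1 + a5 = 8.
  constraint 2 holds since a4 - a2 = -3.
  constraint 3 holds since a1 + a3 = 4.
The rest check out directly.

Satisfiable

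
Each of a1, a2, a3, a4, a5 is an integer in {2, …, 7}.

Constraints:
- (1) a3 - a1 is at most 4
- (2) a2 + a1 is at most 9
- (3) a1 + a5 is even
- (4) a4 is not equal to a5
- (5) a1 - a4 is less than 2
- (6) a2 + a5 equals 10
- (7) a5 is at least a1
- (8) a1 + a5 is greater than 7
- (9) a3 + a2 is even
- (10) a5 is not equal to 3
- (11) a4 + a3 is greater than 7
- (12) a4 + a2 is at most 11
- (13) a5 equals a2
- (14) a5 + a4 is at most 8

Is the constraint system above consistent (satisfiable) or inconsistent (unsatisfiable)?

The assignment a1 = 3, a2 = 5, a3 = 5, a4 = 3, a5 = 5 works:
  constraint 1 holds since a3 - a1 = 2.
  constraint 2 holds since a2 + a1 = 8.
The rest check out directly.

Satisfiable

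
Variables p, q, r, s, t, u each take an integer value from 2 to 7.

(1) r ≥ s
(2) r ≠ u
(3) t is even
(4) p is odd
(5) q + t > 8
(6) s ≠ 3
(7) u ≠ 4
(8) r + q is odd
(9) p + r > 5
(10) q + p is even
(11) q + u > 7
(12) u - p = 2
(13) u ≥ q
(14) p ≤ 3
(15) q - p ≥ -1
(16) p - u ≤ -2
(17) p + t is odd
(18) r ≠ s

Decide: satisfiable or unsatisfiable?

Satisfiable

Try p = 3, q = 5, r = 4, s = 2, t = 4, u = 5.
Check constraint 5: q + t = 9; constraint 9: p + r = 7; constraint 11: q + u = 10. The remaining constraints are straightforward to verify.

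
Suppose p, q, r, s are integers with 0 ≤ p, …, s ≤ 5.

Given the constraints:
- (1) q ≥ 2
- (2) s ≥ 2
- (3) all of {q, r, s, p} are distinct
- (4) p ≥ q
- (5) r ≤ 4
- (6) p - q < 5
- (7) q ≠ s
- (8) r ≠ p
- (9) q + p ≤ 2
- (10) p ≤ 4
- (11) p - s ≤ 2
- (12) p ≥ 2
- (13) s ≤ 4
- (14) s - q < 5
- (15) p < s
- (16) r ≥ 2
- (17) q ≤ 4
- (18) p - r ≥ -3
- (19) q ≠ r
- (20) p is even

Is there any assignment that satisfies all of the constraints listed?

Unsatisfiable

Constraints 1, 2, 5, 10, 12, 13, 16, and 17 confine each of q, r, s, p to the 3 values {2, …, 4}.
Constraint 3 requires all 4 of them to be distinct, but only 3 values are available — impossible by the pigeonhole principle.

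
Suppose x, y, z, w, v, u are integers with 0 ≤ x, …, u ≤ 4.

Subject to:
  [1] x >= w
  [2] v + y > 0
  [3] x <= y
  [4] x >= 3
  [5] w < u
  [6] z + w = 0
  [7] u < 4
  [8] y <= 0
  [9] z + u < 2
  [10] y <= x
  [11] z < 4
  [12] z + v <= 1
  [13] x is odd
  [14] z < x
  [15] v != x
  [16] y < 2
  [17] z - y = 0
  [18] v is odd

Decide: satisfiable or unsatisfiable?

Unsatisfiable

From constraints 3 and 4: y ≥ x and x ≥ 3, so y ≥ 3. From constraint 16: y ≤ 1. But 1 < 3, so no value of y works.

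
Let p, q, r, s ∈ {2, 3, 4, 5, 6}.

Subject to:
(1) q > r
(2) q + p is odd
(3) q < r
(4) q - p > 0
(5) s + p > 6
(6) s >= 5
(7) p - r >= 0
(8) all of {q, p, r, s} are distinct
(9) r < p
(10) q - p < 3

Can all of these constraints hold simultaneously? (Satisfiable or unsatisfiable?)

Constraints 3, 4, and 9 give p < q, q < r, r < p. Chaining: p < q < r < p, which forces p < p — impossible.

Unsatisfiable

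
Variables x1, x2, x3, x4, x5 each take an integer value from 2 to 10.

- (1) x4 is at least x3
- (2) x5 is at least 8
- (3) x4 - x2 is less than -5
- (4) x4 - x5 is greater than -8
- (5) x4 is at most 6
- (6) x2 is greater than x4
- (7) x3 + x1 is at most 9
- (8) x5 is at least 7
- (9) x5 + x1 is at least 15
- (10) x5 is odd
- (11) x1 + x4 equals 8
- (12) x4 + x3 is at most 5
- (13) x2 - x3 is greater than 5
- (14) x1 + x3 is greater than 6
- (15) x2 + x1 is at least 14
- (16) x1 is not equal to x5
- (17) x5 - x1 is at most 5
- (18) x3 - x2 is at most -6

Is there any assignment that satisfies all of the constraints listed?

Satisfiable

The assignment x1 = 6, x2 = 9, x3 = 2, x4 = 2, x5 = 9 works:
  constraint 3 holds since x4 - x2 = -7.
  constraint 4 holds since x4 - x5 = -7.
  constraint 7 holds since x3 + x1 = 8.
The rest check out directly.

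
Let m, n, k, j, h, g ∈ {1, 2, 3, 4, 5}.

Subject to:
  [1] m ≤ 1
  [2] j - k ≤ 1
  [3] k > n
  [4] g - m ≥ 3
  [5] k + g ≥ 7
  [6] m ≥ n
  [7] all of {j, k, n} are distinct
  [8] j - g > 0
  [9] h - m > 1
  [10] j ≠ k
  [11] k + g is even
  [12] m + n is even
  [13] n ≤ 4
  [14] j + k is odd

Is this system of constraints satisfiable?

Try m = 1, n = 1, k = 4, j = 5, h = 4, g = 4.
Check constraint 2: j - k = 1; constraint 4: g - m = 3. The remaining constraints are straightforward to verify.

Satisfiable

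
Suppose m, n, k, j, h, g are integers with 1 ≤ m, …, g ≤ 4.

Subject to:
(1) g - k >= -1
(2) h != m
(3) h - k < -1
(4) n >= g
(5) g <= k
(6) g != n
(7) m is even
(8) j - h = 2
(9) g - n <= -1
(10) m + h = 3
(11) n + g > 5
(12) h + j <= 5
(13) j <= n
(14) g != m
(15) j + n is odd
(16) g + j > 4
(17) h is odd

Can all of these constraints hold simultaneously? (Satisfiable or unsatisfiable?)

One satisfying assignment is m = 2, n = 4, k = 4, j = 3, h = 1, g = 3.
For the less obvious constraints — constraint 1: g - k = -1; constraint 3: h - k = -3 — and the others hold by inspection.

Satisfiable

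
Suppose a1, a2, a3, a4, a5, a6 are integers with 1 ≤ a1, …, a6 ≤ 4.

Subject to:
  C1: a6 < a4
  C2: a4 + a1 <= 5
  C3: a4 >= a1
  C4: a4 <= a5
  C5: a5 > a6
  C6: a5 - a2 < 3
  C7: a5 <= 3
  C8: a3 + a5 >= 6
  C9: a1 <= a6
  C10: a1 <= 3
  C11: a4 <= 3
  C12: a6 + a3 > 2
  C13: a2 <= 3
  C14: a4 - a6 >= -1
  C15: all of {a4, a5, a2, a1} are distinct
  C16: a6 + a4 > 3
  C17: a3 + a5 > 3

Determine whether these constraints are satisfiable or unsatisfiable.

Constraints 7, 10, 11, and 13 confine each of a4, a5, a2, a1 to the 3 values {1, …, 3} (the domain already gives each ≥ 1).
Constraint 15 requires all 4 of them to be distinct, but only 3 values are available — impossible by the pigeonhole principle.

Unsatisfiable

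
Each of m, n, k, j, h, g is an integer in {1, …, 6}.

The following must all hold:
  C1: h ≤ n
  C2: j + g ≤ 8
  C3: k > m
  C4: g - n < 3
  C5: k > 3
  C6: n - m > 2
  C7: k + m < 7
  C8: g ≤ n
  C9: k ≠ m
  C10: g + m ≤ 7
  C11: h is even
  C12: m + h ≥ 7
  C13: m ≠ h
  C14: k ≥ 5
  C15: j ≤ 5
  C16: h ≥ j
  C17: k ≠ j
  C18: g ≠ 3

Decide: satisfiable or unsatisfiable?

Satisfiable

Take m = 1, n = 6, k = 5, j = 1, h = 6, g = 6. Then constraint 2: j + g = 7; constraint 4: g - n = 0; constraint 6: n - m = 5, and every other listed constraint is also met.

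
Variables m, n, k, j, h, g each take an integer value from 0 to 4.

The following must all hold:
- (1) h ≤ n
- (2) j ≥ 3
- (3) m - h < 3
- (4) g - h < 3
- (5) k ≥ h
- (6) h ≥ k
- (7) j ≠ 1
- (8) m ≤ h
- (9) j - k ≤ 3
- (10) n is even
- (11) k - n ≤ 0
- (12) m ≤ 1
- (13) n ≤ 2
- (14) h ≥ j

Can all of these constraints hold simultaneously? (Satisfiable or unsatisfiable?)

Unsatisfiable

From constraints 2 and 14: h ≥ j and j ≥ 3, so h ≥ 3. From constraints 1 and 13: h ≤ n and n ≤ 2, so h ≤ 2. But 2 < 3, so no value of h works.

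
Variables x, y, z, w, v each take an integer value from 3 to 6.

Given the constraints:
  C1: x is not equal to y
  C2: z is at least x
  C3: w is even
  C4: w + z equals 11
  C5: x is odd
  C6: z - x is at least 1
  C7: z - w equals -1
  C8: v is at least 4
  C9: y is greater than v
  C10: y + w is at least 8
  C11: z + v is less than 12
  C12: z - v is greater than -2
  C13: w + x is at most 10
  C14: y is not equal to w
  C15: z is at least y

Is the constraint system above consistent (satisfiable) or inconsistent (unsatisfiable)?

Take x = 3, y = 5, z = 5, w = 6, v = 4. Then constraint 4: w + z = 11; constraint 6: z - x = 2; constraint 7: z - w = -1, and every other listed constraint is also met.

Satisfiable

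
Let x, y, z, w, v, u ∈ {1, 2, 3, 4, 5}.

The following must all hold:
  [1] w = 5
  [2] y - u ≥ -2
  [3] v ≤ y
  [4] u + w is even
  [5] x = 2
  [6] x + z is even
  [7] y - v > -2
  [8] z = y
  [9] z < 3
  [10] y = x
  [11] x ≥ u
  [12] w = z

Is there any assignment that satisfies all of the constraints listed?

Unsatisfiable

Constraint 1 fixes w = 5 and constraint 5 fixes x = 2. Constraints 8, 10, and 12 give w = z = y = x, so w = x. But 5 ≠ 2 — contradiction.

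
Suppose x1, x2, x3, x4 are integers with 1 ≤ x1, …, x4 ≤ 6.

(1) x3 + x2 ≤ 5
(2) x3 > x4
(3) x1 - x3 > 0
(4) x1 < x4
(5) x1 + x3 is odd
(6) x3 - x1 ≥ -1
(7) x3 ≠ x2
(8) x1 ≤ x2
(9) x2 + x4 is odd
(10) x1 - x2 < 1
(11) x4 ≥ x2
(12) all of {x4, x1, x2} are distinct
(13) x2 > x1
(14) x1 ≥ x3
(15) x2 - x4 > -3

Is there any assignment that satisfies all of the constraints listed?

Constraints 2, 3, 11, and 13 give x4 < x3, x3 < x1, x1 < x2, x2 ≤ x4. Chaining: x4 < x3 < x1 < x2 ≤ x4, which forces x4 < x4 — impossible.

Unsatisfiable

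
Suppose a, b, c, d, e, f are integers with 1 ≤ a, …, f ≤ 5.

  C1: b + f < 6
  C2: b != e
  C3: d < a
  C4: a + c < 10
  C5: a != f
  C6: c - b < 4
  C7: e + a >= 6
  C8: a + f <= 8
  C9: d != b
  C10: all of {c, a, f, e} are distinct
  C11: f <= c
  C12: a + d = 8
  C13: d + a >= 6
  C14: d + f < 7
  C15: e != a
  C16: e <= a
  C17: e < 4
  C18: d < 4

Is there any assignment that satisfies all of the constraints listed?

Try a = 5, b = 1, c = 4, d = 3, e = 3, f = 2.
Check constraint 1: b + f = 3; constraint 4: a + c = 9. The remaining constraints are straightforward to verify.

Satisfiable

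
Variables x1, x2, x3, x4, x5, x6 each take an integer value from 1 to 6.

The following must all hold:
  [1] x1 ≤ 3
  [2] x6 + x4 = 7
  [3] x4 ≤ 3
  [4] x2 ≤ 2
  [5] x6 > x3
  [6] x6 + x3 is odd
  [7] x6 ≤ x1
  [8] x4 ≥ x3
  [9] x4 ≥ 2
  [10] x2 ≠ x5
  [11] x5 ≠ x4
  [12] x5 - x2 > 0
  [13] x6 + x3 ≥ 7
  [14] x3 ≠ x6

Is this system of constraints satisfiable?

From constraints 1 and 7: x6 ≤ x1 ≤ 3. From constraints 3 and 8: x3 ≤ x4 ≤ 3. Hence x6 + x3 ≤ 6. But constraint 13 requires x6 + x3 ≥ 7, and 7 > 6. Contradiction.

Unsatisfiable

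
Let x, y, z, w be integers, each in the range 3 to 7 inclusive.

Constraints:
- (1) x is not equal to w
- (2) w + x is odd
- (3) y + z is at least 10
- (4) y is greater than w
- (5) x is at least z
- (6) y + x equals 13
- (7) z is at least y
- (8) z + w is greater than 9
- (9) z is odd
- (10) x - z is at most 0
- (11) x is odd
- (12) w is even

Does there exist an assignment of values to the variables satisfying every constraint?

Satisfiable

Try x = 7, y = 6, z = 7, w = 4.
Check constraint 3: y + z = 13; constraint 6: y + x = 13; constraint 8: z + w = 11. The remaining constraints are straightforward to verify.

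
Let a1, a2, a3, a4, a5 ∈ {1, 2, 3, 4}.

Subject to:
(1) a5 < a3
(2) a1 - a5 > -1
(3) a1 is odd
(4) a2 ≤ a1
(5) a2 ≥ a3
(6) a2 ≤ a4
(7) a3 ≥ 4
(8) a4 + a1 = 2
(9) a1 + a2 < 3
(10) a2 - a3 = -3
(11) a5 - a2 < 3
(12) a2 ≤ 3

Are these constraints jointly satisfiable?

Unsatisfiable

From constraints 5 and 7: a2 ≥ a3 and a3 ≥ 4, so a2 ≥ 4. From constraint 12: a2 ≤ 3. But 3 < 4, so no value of a2 works.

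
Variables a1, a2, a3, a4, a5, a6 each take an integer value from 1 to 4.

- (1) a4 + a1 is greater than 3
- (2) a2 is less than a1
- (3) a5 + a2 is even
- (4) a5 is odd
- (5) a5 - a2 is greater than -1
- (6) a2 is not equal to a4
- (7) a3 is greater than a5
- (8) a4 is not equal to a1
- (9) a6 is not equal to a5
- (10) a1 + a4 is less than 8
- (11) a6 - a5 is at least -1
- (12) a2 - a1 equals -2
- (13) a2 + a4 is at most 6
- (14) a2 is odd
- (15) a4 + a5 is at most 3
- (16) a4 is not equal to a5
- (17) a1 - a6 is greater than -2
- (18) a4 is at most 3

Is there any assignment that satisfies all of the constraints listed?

One satisfying assignment is a1 = 3, a2 = 1, a3 = 4, a4 = 2, a5 = 1, a6 = 2.
For the less obvious constraints — constraint 1: a4 + a1 = 5; constraint 5: a5 - a2 = 0; constraint 10: a1 + a4 = 5 — and the others hold by inspection.

Satisfiable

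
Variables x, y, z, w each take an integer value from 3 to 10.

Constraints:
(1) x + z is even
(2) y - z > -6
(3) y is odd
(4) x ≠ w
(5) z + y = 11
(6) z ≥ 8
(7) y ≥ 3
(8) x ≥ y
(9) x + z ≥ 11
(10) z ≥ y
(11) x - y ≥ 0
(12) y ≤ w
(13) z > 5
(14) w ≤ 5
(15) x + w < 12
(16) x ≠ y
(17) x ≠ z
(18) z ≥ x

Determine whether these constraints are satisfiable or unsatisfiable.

Satisfiable

Take x = 6, y = 3, z = 8, w = 5. Then constraint 2: y - z = -5; constraint 5: z + y = 11, and every other listed constraint is also met.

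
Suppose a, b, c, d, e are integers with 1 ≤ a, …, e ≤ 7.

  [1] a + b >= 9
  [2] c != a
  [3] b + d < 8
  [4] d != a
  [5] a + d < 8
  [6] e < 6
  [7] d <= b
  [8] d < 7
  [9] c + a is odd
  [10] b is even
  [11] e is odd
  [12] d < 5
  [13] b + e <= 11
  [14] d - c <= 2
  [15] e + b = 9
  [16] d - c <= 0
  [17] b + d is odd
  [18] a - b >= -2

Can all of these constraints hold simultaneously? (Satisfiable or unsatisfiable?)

Satisfiable

One satisfying assignment is a = 6, b = 6, c = 1, d = 1, e = 3.
For the less obvious constraints — constraint 1: a + b = 12; constraint 3: b + d = 7 — and the others hold by inspection.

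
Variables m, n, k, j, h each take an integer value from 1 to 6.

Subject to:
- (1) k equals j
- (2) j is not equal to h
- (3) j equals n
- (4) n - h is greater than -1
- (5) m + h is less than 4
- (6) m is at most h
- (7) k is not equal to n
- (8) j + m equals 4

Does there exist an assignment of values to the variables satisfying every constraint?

From constraints 1 and 3, k = j = n, so k = n. But constraint 7 says k ≠ n. Contradiction.

Unsatisfiable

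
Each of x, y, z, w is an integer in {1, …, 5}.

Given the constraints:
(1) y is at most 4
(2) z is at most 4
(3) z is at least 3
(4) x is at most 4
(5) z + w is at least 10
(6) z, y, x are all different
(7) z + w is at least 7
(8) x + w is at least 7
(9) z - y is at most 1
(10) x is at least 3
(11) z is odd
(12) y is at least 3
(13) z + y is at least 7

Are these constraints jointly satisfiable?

Unsatisfiable

Constraints 1, 2, 3, 4, 10, and 12 confine each of z, y, x to the 2 values {3, 4}.
Constraint 6 requires all 3 of them to be distinct, but only 2 values are available — impossible by the pigeonhole principle.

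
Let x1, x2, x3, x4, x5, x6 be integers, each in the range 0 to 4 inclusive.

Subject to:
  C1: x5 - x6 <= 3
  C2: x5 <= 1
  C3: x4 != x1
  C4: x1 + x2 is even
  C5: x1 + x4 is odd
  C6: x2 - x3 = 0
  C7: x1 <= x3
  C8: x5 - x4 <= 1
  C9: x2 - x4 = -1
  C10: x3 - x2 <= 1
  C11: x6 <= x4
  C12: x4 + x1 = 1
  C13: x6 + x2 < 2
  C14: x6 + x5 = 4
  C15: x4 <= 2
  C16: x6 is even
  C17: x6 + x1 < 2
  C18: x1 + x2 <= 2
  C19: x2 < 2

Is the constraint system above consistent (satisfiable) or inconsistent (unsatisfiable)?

From constraints 11 and 15: x6 ≤ x4 ≤ 2. From constraint 2: x5 ≤ 1. Hence x6 + x5 ≤ 3. But constraint 14 requires x6 + x5 = 4, and 4 > 3. Contradiction.

Unsatisfiable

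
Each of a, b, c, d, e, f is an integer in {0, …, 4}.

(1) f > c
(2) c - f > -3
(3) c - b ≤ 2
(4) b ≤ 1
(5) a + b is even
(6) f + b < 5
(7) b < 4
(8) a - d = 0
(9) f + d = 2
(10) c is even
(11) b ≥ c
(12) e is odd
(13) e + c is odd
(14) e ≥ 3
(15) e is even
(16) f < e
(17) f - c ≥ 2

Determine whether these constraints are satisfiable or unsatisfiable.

Constraint 15 makes e even and constraint 10 makes c even, so e + c must be even. Constraint 13 says e + c is odd — contradiction.

Unsatisfiable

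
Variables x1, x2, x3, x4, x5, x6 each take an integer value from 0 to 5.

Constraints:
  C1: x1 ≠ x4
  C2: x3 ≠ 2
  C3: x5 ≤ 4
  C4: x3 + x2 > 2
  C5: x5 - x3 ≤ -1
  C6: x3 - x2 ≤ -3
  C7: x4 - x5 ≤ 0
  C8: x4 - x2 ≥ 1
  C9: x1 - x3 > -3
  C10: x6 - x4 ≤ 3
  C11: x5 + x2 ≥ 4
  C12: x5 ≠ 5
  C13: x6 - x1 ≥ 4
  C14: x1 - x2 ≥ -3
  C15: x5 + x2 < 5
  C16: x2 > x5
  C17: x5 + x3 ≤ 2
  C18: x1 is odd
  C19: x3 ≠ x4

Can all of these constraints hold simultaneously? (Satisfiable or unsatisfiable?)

Constraints 5, 6, 7, 10, 13, and 14 give x6 − x1 ≥ 4, x1 − x2 ≥ -3, x2 − x3 ≥ 3, x3 − x5 ≥ 1, x5 − x4 ≥ 0, x4 − x6 ≥ -3.
Adding all 6 inequalities: the left sides telescope to 0, and the right sides sum to 4 + (-3) + 3 + 1 + 0 + (-3) = 2. So 0 ≥ 2, which is false.

Unsatisfiable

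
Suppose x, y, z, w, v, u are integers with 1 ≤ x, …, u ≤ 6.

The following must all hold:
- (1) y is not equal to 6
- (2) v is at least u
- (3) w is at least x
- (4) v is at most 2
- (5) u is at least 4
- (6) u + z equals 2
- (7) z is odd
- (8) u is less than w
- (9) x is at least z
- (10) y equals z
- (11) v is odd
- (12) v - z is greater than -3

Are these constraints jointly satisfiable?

From constraint 5: u ≥ 4. From constraints 2 and 4: u ≤ v and v ≤ 2, so u ≤ 2. But 2 < 4, so no value of u works.

Unsatisfiable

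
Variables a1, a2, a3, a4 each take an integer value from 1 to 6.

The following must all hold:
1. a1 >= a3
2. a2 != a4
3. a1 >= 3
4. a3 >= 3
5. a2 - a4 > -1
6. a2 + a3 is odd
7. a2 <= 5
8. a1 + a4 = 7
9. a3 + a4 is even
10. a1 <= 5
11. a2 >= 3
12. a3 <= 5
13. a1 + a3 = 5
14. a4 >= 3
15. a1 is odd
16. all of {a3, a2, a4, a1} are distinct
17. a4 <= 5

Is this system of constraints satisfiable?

Constraints 3, 4, 7, 10, 11, 12, 14, and 17 confine each of a3, a2, a4, a1 to the 3 values {3, …, 5}.
Constraint 16 requires all 4 of them to be distinct, but only 3 values are available — impossible by the pigeonhole principle.

Unsatisfiable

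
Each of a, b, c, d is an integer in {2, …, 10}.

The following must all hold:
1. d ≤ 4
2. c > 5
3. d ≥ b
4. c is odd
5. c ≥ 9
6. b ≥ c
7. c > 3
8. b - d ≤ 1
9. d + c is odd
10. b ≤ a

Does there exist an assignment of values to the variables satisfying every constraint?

Unsatisfiable

From constraints 5 and 6: b ≥ c and c ≥ 9, so b ≥ 9. From constraints 1 and 3: b ≤ d and d ≤ 4, so b ≤ 4. But 4 < 9, so no value of b works.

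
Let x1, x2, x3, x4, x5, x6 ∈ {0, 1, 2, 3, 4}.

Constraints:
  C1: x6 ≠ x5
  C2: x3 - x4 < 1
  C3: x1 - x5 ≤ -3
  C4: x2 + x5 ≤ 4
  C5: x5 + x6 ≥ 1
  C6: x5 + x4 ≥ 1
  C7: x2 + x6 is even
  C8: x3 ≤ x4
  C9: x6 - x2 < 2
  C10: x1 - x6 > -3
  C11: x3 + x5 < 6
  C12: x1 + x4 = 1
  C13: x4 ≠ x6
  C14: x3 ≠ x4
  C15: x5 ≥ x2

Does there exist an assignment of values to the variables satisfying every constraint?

One satisfying assignment is x1 = 0, x2 = 0, x3 = 0, x4 = 1, x5 = 3, x6 = 0.
For the less obvious constraints — constraint 2: x3 - x4 = -1; constraint 3: x1 - x5 = -3 — and the others hold by inspection.

Satisfiable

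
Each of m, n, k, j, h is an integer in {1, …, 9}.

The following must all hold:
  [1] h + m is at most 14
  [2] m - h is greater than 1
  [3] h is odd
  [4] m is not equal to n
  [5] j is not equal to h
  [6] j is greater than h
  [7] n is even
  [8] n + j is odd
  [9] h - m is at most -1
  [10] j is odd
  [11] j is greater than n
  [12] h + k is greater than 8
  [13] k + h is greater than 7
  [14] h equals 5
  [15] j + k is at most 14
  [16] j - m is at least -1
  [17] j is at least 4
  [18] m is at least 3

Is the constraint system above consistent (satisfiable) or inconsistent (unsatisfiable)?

The assignment m = 7, n = 6, k = 5, j = 7, h = 5 works:
  constraint 1 holds since h + m = 12.
  constraint 2 holds since m - h = 2.
  constraint 9 holds since h - m = -2.
The rest check out directly.

Satisfiable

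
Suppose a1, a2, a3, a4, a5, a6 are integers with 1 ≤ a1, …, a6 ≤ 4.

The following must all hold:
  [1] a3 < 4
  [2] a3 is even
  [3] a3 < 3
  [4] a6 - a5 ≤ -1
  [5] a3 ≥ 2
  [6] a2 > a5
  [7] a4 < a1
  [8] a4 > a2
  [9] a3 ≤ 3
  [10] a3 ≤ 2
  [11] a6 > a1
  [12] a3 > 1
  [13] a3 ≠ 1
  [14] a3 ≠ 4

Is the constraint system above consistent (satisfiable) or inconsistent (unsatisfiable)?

Constraints 4, 6, 7, 8, and 11 give a5 < a2, a2 < a4, a4 < a1, a1 < a6, a6 < a5. Chaining: a5 < a2 < a4 < a1 < a6 < a5, which forces a5 < a5 — impossible.

Unsatisfiable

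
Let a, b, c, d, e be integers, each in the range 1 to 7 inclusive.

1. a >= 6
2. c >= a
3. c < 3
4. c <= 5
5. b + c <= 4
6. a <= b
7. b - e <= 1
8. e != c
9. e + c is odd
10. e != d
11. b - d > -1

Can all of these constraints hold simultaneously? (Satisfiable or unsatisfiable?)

From constraints 1 and 2: c ≥ a and a ≥ 6, so c ≥ 6. From constraint 4: c ≤ 5. But 5 < 6, so no value of c works.

Unsatisfiable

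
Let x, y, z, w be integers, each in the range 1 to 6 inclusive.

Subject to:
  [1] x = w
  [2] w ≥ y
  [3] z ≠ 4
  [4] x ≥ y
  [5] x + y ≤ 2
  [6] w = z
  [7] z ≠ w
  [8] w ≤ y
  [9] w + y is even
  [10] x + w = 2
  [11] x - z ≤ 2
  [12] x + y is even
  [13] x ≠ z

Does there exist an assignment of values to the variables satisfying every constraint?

From constraints 1 and 6, x = w = z, so x = z. But constraint 13 says x ≠ z. Contradiction.

Unsatisfiable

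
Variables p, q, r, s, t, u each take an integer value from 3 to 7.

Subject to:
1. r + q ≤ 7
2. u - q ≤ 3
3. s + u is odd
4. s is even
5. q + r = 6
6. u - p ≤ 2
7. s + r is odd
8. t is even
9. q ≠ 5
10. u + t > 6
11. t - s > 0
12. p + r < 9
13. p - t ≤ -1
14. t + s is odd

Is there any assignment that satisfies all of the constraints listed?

Constraint 8 makes t even and constraint 4 makes s even, so t + s must be even. Constraint 14 says t + s is odd — contradiction.

Unsatisfiable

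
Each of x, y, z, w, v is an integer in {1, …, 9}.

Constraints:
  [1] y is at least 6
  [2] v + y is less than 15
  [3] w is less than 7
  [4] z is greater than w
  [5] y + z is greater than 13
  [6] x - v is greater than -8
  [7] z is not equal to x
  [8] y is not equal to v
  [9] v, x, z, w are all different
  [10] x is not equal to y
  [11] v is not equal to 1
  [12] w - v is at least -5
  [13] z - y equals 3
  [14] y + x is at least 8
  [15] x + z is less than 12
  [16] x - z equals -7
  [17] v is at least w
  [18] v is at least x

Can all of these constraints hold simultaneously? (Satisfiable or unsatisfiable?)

Satisfiable

Setting (x, y, z, w, v) = (2, 6, 9, 6, 8) satisfies everything: constraint 2: v + y = 14; constraint 5: y + z = 15; constraint 6: x - v = -6, and the others follow.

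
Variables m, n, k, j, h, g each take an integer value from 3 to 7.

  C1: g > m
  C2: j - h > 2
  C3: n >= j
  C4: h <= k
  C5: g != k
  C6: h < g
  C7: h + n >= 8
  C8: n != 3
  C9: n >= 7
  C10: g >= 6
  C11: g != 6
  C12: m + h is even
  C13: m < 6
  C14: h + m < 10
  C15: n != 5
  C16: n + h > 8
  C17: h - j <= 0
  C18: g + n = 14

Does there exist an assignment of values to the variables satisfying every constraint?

Setting (m, n, k, j, h, g) = (4, 7, 5, 7, 4, 7) satisfies everything: constraint 2: j - h = 3; constraint 7: h + n = 11, and the others follow.

Satisfiable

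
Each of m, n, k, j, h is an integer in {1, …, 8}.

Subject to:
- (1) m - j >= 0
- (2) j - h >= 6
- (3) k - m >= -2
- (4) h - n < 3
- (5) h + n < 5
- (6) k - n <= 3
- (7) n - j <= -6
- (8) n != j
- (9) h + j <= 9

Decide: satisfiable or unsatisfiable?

Unsatisfiable

Constraints 1, 3, 6, and 7 give m − j ≥ 0, j − n ≥ 6, n − k ≥ -3, k − m ≥ -2.
Adding all 4 inequalities: the left sides telescope to 0, and the right sides sum to 0 + 6 + (-3) + (-2) = 1. So 0 ≥ 1, which is false.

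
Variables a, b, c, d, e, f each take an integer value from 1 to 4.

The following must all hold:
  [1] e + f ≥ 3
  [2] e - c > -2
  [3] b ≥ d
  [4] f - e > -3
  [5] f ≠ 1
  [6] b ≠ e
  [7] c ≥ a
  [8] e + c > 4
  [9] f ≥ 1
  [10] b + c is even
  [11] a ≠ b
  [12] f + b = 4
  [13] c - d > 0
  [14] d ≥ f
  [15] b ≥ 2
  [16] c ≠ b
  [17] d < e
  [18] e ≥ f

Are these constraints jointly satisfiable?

Try a = 3, b = 2, c = 4, d = 2, e = 3, f = 2.
Check constraint 1: e + f = 5; constraint 2: e - c = -1. The remaining constraints are straightforward to verify.

Satisfiable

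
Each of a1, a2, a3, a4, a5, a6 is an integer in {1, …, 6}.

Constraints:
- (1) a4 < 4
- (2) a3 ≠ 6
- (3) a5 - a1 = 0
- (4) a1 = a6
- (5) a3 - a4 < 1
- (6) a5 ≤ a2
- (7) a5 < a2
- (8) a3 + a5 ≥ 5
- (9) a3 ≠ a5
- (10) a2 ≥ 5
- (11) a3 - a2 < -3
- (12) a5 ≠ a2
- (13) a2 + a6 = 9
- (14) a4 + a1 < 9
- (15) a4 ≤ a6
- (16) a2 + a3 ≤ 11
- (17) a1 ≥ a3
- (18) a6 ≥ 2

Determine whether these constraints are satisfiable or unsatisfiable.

Try a1 = 3, a2 = 6, a3 = 2, a4 = 3, a5 = 3, a6 = 3.
Check constraint 3: a5 - a1 = 0; constraint 5: a3 - a4 = -1; constraint 8: a3 + a5 = 5. The remaining constraints are straightforward to verify.

Satisfiable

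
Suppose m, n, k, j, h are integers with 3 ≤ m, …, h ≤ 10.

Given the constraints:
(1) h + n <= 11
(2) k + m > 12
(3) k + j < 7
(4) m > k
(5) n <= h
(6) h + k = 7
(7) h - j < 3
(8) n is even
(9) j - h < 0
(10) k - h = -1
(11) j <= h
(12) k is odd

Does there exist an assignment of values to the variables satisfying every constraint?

Try m = 10, n = 4, k = 3, j = 3, h = 4.
Check constraint 1: h + n = 8; constraint 2: k + m = 13. The remaining constraints are straightforward to verify.

Satisfiable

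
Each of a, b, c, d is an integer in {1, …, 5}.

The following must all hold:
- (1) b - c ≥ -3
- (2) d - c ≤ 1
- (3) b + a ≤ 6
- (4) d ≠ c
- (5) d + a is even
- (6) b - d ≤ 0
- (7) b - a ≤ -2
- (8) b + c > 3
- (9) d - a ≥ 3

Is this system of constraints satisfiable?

Unsatisfiable

Constraints 1, 2, 7, and 9 give b − c ≥ -3, c − d ≥ -1, d − a ≥ 3, a − b ≥ 2.
Adding all 4 inequalities: the left sides telescope to 0, and the right sides sum to (-3) + (-1) + 3 + 2 = 1. So 0 ≥ 1, which is false.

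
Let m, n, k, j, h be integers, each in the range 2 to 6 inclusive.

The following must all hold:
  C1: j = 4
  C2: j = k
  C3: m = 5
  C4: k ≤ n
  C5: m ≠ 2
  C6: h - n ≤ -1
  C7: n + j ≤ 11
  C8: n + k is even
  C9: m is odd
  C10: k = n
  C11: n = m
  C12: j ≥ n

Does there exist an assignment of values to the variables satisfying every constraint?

Unsatisfiable

Constraint 1 fixes j = 4 and constraint 3 fixes m = 5. Constraints 2, 10, and 11 give j = k = n = m, so j = m. But 4 ≠ 5 — contradiction.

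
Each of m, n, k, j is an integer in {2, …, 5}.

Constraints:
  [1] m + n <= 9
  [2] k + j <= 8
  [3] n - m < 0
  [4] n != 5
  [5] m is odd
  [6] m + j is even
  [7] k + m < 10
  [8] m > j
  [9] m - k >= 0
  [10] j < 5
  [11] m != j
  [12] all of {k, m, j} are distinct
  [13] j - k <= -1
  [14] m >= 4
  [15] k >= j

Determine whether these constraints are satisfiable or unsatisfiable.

One satisfying assignment is m = 5, n = 3, k = 4, j = 3.
For the less obvious constraints — constraint 1: m + n = 8; constraint 2: k + j = 7; constraint 3: n - m = -2 — and the others hold by inspection.

Satisfiable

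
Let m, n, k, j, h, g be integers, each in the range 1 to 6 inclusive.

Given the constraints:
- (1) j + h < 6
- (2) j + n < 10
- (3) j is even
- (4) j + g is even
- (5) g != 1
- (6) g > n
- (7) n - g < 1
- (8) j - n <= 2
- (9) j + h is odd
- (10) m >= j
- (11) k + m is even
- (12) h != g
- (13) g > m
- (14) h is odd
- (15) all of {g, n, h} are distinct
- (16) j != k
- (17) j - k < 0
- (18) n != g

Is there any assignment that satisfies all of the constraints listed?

Satisfiable

One satisfying assignment is m = 5, n = 5, k = 5, j = 4, h = 1, g = 6.
For the less obvious constraints — constraint 1: j + h = 5; constraint 2: j + n = 9; constraint 7: n - g = -1 — and the others hold by inspection.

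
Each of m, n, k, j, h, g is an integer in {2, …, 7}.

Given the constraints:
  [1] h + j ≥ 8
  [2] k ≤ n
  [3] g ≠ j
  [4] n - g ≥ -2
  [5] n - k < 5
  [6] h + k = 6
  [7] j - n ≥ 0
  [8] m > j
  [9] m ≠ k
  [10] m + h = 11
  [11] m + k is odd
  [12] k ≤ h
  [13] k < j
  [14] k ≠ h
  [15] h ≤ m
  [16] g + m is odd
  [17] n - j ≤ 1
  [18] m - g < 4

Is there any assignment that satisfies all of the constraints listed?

The assignment m = 7, n = 4, k = 2, j = 6, h = 4, g = 4 works:
  constraint 1 holds since h + j = 10.
  constraint 4 holds since n - g = 0.
The rest check out directly.

Satisfiable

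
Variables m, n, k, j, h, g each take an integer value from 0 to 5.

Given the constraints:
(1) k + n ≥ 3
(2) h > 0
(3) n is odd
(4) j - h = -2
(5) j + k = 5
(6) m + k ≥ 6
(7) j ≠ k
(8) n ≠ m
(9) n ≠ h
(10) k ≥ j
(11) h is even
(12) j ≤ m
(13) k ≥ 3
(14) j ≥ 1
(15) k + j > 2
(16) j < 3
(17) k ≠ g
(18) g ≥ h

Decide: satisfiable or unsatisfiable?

Take m = 4, n = 1, k = 3, j = 2, h = 4, g = 5. Then constraint 1: k + n = 4; constraint 4: j - h = -2; constraint 5: j + k = 5, and every other listed constraint is also met.

Satisfiable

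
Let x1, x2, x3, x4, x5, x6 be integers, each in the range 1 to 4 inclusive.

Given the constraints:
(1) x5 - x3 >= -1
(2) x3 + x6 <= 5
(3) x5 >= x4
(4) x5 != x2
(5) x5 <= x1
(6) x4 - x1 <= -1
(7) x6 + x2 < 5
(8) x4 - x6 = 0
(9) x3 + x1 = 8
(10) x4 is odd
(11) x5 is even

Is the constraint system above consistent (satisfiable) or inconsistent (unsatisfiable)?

Satisfiable

One satisfying assignment is x1 = 4, x2 = 1, x3 = 4, x4 = 1, x5 = 4, x6 = 1.
For the less obvious constraints — constraint 1: x5 - x3 = 0; constraint 2: x3 + x6 = 5 — and the others hold by inspection.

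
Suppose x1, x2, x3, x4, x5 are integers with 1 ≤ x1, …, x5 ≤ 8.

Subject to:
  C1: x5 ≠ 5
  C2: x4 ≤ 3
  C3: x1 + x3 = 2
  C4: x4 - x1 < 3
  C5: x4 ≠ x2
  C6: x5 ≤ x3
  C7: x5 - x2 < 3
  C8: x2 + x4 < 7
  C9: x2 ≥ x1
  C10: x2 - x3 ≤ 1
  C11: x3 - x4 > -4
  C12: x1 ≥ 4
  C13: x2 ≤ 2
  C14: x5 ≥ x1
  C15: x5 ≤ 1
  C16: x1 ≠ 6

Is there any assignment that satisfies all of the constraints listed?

From constraint 12: x1 ≥ 4. From constraints 14 and 15: x1 ≤ x5 and x5 ≤ 1, so x1 ≤ 1. But 1 < 4, so no value of x1 works.

Unsatisfiable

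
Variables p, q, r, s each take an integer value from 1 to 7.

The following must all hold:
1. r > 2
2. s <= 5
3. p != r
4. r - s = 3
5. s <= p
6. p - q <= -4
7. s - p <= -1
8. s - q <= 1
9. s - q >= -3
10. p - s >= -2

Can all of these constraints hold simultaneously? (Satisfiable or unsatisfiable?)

Unsatisfiable

Constraints 6, 7, and 9 give q − p ≥ 4, p − s ≥ 1, s − q ≥ -3.
Adding all 3 inequalities: the left sides telescope to 0, and the right sides sum to 4 + 1 + (-3) = 2. So 0 ≥ 2, which is false.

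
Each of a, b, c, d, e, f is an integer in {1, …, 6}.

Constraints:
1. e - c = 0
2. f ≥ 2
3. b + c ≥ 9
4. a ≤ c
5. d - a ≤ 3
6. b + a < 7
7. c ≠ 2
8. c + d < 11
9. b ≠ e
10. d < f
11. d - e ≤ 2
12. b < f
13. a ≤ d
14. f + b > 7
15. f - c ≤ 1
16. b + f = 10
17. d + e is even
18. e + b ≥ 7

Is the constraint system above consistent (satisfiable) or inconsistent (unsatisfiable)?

Try a = 2, b = 4, c = 5, d = 5, e = 5, f = 6.
Check constraint 1: e - c = 0; constraint 3: b + c = 9; constraint 5: d - a = 3. The remaining constraints are straightforward to verify.

Satisfiable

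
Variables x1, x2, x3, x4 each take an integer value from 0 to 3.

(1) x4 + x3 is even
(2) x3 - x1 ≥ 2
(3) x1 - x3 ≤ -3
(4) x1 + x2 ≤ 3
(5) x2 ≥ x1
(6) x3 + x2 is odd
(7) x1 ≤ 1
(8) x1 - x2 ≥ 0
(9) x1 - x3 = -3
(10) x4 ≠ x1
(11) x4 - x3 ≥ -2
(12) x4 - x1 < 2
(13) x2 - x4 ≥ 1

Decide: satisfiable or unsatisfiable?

Constraints 2, 8, 11, and 13 give x1 − x2 ≥ 0, x2 − x4 ≥ 1, x4 − x3 ≥ -2, x3 − x1 ≥ 2.
Adding all 4 inequalities: the left sides telescope to 0, and the right sides sum to 0 + 1 + (-2) + 2 = 1. So 0 ≥ 1, which is false.

Unsatisfiable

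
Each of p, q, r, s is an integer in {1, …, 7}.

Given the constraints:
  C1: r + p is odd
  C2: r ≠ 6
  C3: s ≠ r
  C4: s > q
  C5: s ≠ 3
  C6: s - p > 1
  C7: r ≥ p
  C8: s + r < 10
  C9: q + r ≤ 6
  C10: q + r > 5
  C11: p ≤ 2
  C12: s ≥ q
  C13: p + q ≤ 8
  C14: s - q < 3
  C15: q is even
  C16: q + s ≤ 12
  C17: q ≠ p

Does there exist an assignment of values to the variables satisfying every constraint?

Satisfiable

Try p = 1, q = 4, r = 2, s = 5.
Check constraint 6: s - p = 4; constraint 8: s + r = 7. The remaining constraints are straightforward to verify.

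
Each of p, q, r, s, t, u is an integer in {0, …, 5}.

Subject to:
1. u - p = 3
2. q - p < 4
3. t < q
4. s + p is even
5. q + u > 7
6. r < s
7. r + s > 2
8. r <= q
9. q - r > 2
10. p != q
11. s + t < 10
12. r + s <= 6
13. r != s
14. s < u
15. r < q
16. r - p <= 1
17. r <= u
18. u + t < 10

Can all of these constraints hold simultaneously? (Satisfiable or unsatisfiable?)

One satisfying assignment is p = 2, q = 5, r = 1, s = 4, t = 4, u = 5.
For the less obvious constraints — constraint 1: u - p = 3; constraint 2: q - p = 3; constraint 5: q + u = 10 — and the others hold by inspection.

Satisfiable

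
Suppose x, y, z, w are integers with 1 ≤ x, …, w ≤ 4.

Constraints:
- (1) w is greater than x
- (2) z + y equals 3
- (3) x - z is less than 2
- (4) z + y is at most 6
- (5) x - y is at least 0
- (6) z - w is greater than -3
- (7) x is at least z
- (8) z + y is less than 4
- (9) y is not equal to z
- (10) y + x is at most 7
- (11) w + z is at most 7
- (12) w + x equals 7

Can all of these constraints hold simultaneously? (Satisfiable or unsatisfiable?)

Setting (x, y, z, w) = (3, 1, 2, 4) satisfies everything: constraint 2: z + y = 3; constraint 3: x - z = 1; constraint 4: z + y = 3, and the others follow.

Satisfiable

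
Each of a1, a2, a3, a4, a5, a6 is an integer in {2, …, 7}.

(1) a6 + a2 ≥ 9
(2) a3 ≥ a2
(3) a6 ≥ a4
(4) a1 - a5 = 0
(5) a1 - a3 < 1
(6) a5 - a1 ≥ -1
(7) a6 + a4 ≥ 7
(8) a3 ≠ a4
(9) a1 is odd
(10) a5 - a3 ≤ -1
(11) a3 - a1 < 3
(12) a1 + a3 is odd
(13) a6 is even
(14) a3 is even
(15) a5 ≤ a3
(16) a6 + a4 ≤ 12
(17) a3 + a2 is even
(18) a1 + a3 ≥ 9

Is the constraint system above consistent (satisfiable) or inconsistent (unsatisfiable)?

Try a1 = 5, a2 = 6, a3 = 6, a4 = 3, a5 = 5, a6 = 6.
Check constraint 1: a6 + a2 = 12; constraint 4: a1 - a5 = 0. The remaining constraints are straightforward to verify.

Satisfiable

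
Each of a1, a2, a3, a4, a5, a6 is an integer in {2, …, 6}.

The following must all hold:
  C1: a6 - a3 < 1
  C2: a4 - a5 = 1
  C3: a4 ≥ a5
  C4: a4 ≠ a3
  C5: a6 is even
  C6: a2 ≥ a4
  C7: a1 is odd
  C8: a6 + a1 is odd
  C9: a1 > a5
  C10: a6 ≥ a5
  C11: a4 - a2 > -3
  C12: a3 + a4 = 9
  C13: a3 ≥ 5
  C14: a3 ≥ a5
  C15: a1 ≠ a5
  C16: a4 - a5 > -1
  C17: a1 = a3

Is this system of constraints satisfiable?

The assignment a1 = 5, a2 = 6, a3 = 5, a4 = 4, a5 = 3, a6 = 4 works:
  constraint 1 holds since a6 - a3 = -1.
  constraint 2 holds since a4 - a5 = 1.
  constraint 11 holds since a4 - a2 = -2.
The rest check out directly.

Satisfiable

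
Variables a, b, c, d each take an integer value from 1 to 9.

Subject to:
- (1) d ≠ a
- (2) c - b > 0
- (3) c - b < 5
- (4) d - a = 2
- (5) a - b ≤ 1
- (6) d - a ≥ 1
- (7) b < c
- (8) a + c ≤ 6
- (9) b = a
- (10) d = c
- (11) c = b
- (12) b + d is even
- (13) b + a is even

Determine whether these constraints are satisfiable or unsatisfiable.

From constraints 9, 10, and 11, d = c = b = a, so d = a. But constraint 1 says d ≠ a. Contradiction.

Unsatisfiable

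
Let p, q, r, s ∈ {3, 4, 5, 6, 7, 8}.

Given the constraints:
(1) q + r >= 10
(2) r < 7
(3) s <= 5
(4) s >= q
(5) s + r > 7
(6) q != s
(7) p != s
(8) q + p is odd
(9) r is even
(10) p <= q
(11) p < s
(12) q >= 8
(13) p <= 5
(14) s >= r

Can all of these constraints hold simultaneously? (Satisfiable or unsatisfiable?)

From constraint 12: q ≥ 8. From constraints 3 and 4: q ≤ s and s ≤ 5, so q ≤ 5. But 5 < 8, so no value of q works.

Unsatisfiable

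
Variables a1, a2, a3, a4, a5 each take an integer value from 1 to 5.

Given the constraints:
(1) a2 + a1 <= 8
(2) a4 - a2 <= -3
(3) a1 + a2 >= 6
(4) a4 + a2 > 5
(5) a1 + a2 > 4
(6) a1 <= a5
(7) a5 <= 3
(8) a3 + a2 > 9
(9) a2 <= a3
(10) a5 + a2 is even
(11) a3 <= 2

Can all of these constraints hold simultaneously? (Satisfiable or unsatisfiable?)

Unsatisfiable

From constraints 6 and 7: a1 ≤ a5 ≤ 3. From constraints 9 and 11: a2 ≤ a3 ≤ 2. Hence a1 + a2 ≤ 5. But constraint 3 requires a1 + a2 ≥ 6, and 6 > 5. Contradiction.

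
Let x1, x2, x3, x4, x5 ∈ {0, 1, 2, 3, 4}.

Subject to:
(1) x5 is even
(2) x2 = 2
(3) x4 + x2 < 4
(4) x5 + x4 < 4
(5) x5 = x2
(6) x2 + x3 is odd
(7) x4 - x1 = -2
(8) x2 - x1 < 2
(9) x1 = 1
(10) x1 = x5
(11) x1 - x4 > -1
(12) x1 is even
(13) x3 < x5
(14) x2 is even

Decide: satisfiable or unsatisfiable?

Constraint 9 fixes x1 = 1 and constraint 2 fixes x2 = 2. Constraints 5 and 10 give x1 = x5 = x2, so x1 = x2. But 1 ≠ 2 — contradiction.

Unsatisfiable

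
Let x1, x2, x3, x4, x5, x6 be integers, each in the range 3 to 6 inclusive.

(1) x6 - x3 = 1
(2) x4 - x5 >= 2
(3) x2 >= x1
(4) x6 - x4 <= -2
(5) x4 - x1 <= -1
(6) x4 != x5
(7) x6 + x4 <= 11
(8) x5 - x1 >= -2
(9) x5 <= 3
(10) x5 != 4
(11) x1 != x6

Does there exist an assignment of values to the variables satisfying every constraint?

Constraints 2, 5, and 8 give x1 − x4 ≥ 1, x4 − x5 ≥ 2, x5 − x1 ≥ -2.
Adding all 3 inequalities: the left sides telescope to 0, and the right sides sum to 1 + 2 + (-2) = 1. So 0 ≥ 1, which is false.

Unsatisfiable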